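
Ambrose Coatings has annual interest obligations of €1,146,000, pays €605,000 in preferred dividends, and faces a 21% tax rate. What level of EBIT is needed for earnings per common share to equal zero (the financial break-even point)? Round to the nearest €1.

€1,911,823

Grossing the preferred dividend up to pre-tax terms: €605,000 / (1 − 0.21) = €765,822.78.
EPS = 0 when EBIT covers interest plus the pre-tax preferred burden: €1,146,000 + €765,822.78 = €1,911,822.78.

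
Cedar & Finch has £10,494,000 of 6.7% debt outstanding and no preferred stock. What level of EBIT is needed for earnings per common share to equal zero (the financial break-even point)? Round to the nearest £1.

Annual interest = 6.7% × £10,494,000 = £703,098.00.
With no preferred dividends, EPS = 0 when EBIT exactly covers interest, so the financial break-even EBIT is £703,098.00.

£703,098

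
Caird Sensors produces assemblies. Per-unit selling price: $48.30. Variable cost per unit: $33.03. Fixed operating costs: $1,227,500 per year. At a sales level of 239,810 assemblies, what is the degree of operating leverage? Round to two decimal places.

1.50

Total contribution margin = 239,810 × $15.27 = $3,661,898.70.
EBIT = $3,661,898.70 − $1,227,500 = $2,434,398.70.
DOL = contribution ÷ EBIT = $3,661,898.70 ÷ $2,434,398.70 = 1.5042.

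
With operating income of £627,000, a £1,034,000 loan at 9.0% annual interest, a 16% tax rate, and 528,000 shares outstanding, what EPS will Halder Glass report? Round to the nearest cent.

Interest = £93,060.00, so EBT = £627,000 − £93,060.00 = £533,940.00.
Net income = £533,940.00 × (1 − 0.16) = £448,509.60.
Per share: £448,509.60 / 528,000 shares = £0.85.

£0.85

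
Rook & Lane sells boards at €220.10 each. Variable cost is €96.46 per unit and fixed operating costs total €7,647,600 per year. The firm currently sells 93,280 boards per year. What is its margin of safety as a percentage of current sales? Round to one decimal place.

Contribution margin per unit = €220.10 − €96.46 = €123.64. Break-even units = €7,647,600 ÷ €123.64 = 61,853.77; break-even revenue = 61,853.77 × €220.10 = €13,614,014.56.
Actual sales revenue = 93,280 × €220.10 = €20,530,928.00.
Margin of safety = (€20,530,928.00 − €13,614,014.56) ÷ €20,530,928.00 = 33.7%.

33.7%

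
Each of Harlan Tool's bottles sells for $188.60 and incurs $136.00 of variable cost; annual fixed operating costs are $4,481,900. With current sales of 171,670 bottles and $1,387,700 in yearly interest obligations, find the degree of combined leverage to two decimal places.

At 171,670 units, contribution = 171,670 × $52.60 = $9,029,842.00.
Operating income = contribution − fixed costs = $9,029,842.00 − $4,481,900 = $4,547,942.00. Interest = $1,387,700.00.
DOL = $9,029,842.00 ÷ $4,547,942.00 = 1.9855; DFL = $4,547,942.00 ÷ $3,160,242.00 = 1.4391.
Combined leverage = 1.9855 × 1.4391 = 2.8573.

2.86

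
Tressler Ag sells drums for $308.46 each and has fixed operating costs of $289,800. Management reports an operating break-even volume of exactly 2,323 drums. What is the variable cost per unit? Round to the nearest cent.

At break-even, FC = Q × (P − VC), so P − VC = $289,800 ÷ 2,323 = $124.7525.
Hence VC = price − CM = $308.46 − $124.7525 = $183.71.

$183.71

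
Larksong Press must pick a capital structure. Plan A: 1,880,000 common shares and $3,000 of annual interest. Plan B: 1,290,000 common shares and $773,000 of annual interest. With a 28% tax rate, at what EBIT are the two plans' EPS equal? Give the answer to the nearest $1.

At indifference, (EBIT − 3,000)(1 − t)/1,880,000 = (EBIT − 773,000)(1 − t)/1,290,000.
The (1 − t) factor cancels: (EBIT − 3,000) × 1,290,000 = (EBIT − 773,000) × 1,880,000.
EBIT × (1,880,000 − 1,290,000) = 773,000 × 1,880,000 − 3,000 × 1,290,000 = 1,449,370,000,000, so EBIT = 1,449,370,000,000 ÷ 590,000 = 2,456,559.32.

$2,456,559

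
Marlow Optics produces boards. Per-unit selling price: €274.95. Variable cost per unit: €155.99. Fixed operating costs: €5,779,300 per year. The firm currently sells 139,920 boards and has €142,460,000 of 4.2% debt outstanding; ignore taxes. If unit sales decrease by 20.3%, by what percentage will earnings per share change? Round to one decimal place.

Contribution at this volume is 139,920 × €118.96 = €16,644,883.20.
EBIT = €16,644,883.20 − €5,779,300 = €10,865,583.20.
Interest = €5,983,320.00, so EBIT − I = €4,882,263.20.
Degree of combined leverage = contribution ÷ (EBIT − I) = €16,644,883.20 ÷ €4,882,263.20 = 3.4093.
EPS therefore changes by 3.4093 × (-20.3%) = -69.2%.

-69.2%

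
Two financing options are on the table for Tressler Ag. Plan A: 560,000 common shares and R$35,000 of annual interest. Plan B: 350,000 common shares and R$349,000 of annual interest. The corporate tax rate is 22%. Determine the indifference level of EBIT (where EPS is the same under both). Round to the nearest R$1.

R$872,333

Set EPS_A = EPS_B: (EBIT − R$35,000)(1 − 0.22) ÷ 560,000 = (EBIT − R$349,000)(1 − 0.22) ÷ 350,000.
The (1 − t) factor cancels: (EBIT − 35,000) × 350,000 = (EBIT − 349,000) × 560,000.
Solving, EBIT = (349,000·560,000 − 35,000·350,000) / (560,000 − 350,000) = 183,190,000,000 / 210,000 = 872,333.33.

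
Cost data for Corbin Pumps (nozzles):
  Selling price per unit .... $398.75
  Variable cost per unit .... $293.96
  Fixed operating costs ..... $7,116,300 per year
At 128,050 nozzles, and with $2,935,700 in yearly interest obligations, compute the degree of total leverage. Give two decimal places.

Contribution at this volume is 128,050 × $104.79 = $13,418,359.50.
Operating income = contribution − fixed costs = $13,418,359.50 − $7,116,300 = $6,302,059.50. Interest = $2,935,700.00.
DOL = $13,418,359.50 ÷ $6,302,059.50 = 2.1292; DFL = $6,302,059.50 ÷ $3,366,359.50 = 1.8721.
DCL = DOL × DFL = 2.1292 × 1.8721 = 3.9861.

3.99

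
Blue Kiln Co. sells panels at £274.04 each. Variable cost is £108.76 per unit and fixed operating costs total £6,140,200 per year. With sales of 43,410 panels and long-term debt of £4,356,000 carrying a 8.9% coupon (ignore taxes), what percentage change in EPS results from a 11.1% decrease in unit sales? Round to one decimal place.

-123.1%

At 43,410 units, contribution = 43,410 × £165.28 = £7,174,804.80.
EBIT = £7,174,804.80 − £6,140,200 = £1,034,604.80.
Interest = £387,684.00, so EBIT − I = £646,920.80.
Degree of combined leverage = contribution ÷ (EBIT − I) = £7,174,804.80 ÷ £646,920.80 = 11.0907.
%ΔEPS = DCL × %ΔSales = 11.0907 × -11.1% = -123.1%.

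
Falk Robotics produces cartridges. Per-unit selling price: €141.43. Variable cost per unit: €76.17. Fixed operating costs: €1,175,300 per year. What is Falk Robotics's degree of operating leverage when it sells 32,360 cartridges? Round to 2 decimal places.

2.25

Total contribution margin = 32,360 × €65.26 = €2,111,813.60.
EBIT = €2,111,813.60 − €1,175,300 = €936,513.60.
Degree of operating leverage = €2,111,813.60 / €936,513.60 = 2.2550.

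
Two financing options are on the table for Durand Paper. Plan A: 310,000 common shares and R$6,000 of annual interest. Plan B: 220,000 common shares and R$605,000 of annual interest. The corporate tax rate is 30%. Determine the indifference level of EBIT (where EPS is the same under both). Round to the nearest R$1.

Set EPS_A = EPS_B: (EBIT − R$6,000)(1 − 0.30) ÷ 310,000 = (EBIT − R$605,000)(1 − 0.30) ÷ 220,000.
The (1 − t) factor cancels: (EBIT − 6,000) × 220,000 = (EBIT − 605,000) × 310,000.
EBIT × (310,000 − 220,000) = 605,000 × 310,000 − 6,000 × 220,000 = 186,230,000,000, so EBIT = 186,230,000,000 ÷ 90,000 = 2,069,222.22.

R$2,069,222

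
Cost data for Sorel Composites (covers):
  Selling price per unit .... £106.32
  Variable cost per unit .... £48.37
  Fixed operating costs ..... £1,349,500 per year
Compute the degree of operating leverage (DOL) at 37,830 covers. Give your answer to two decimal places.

2.60

At 37,830 units, contribution = 37,830 × £57.95 = £2,192,248.50.
EBIT = £2,192,248.50 − £1,349,500 = £842,748.50.
Degree of operating leverage = £2,192,248.50 / £842,748.50 = 2.6013.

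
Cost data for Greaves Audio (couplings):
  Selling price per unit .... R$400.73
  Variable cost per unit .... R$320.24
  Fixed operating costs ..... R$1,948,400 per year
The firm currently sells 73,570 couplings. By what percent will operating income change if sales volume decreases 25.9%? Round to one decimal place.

Total contribution margin = 73,570 × R$80.49 = R$5,921,649.30.
EBIT = R$5,921,649.30 − R$1,948,400 = R$3,973,249.30.
So DOL = total CM / EBIT = R$5,921,649.30 / R$3,973,249.30 = 1.4904.
%ΔEBIT = DOL × %ΔSales = 1.4904 × -25.9% = -38.6%.

-38.6%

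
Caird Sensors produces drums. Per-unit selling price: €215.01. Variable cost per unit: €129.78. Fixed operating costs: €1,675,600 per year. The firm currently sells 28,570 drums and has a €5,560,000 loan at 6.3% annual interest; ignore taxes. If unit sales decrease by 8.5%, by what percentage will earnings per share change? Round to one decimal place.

-50.6%

Total contribution margin = 28,570 × €85.23 = €2,435,021.10.
EBIT = €2,435,021.10 − €1,675,600 = €759,421.10.
After interest of €350,280.00, pre-tax earnings = €409,141.10.
Degree of combined leverage = contribution ÷ (EBIT − I) = €2,435,021.10 ÷ €409,141.10 = 5.9515.
EPS therefore changes by 5.9515 × (-8.5%) = -50.6%.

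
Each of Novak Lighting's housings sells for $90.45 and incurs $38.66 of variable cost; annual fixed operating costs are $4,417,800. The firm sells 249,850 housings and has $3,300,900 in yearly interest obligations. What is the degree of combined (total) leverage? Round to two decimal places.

2.48

At 249,850 units, contribution = 249,850 × $51.79 = $12,939,731.50.
EBIT = $12,939,731.50 − $4,417,800 = $8,521,931.50. Interest = $3,300,900.00.
DOL = $12,939,731.50 ÷ $8,521,931.50 = 1.5184; DFL = $8,521,931.50 ÷ $5,221,031.50 = 1.6322.
Combined leverage = 1.5184 × 1.6322 = 2.4783.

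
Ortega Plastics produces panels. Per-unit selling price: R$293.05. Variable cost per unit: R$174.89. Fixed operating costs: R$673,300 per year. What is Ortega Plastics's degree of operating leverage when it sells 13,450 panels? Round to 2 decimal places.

1.74

Contribution at this volume is 13,450 × R$118.16 = R$1,589,252.00.
EBIT = R$1,589,252.00 − R$673,300 = R$915,952.00.
So DOL = total CM / EBIT = R$1,589,252.00 / R$915,952.00 = 1.7351.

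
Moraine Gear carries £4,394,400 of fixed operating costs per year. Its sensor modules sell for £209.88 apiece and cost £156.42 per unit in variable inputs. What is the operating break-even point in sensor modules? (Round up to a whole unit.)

82,200 sensor modules

Unit CM = price − variable cost = £209.88 − £156.42 = £53.46.
Break-even volume = fixed costs ÷ CM per unit = £4,394,400 ÷ £53.46 = 82,199.78, so 82,200 sensor modules.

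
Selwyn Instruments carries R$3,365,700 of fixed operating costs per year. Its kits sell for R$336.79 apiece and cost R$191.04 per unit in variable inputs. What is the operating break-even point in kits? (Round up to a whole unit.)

23,093 kits

Unit CM = price − variable cost = R$336.79 − R$191.04 = R$145.75.
Units to break even: R$3,365,700 ÷ R$145.75 = 23,092.28, rounded up to 23,093.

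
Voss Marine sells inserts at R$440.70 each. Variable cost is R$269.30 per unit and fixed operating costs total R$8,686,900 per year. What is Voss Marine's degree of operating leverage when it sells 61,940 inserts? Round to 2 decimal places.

5.50

Contribution at this volume is 61,940 × R$171.40 = R$10,616,516.00.
Subtracting fixed costs: EBIT = R$10,616,516.00 − R$8,686,900 = R$1,929,616.00.
DOL = contribution ÷ EBIT = R$10,616,516.00 ÷ R$1,929,616.00 = 5.5019.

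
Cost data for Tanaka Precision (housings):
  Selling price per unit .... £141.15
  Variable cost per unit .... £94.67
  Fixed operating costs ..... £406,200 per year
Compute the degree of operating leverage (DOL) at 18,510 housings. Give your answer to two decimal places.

1.89

At 18,510 units, contribution = 18,510 × £46.48 = £860,344.80.
Subtracting fixed costs: EBIT = £860,344.80 − £406,200 = £454,144.80.
So DOL = total CM / EBIT = £860,344.80 / £454,144.80 = 1.8944.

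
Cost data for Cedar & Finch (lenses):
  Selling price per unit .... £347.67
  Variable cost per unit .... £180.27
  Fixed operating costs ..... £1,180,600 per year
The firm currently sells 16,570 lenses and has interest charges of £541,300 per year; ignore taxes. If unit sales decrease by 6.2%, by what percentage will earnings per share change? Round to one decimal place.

-16.3%

Total contribution margin = 16,570 × £167.40 = £2,773,818.00.
EBIT = £2,773,818.00 − £1,180,600 = £1,593,218.00.
After interest of £541,300.00, pre-tax earnings = £1,051,918.00.
Degree of combined leverage = contribution ÷ (EBIT − I) = £2,773,818.00 ÷ £1,051,918.00 = 2.6369.
EPS therefore changes by 2.6369 × (-6.2%) = -16.3%.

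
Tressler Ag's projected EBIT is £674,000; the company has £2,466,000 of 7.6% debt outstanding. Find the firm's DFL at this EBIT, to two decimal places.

1.39

Interest = £187,416.00.
Degree of financial leverage = EBIT / (EBIT − interest) = £674,000 / £486,584.00 = 1.3852.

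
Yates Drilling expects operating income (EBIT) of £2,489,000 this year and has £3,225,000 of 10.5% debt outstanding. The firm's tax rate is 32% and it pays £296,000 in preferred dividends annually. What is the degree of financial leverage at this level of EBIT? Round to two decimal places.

Interest = £338,625.00.
Preferred dividends grossed up pre-tax: £296,000 / (1 − 0.32) = £435,294.12.
DFL = EBIT ÷ [EBIT − I − D_p/(1−t)] = £2,489,000 ÷ [£2,489,000 − £338,625.00 − £435,294.12] = £2,489,000 ÷ £1,715,080.88 = 1.4512.

1.45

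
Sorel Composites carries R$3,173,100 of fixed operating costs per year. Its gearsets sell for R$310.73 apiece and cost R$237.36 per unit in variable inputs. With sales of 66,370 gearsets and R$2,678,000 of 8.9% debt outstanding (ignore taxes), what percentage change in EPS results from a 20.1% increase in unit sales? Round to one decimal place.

Total contribution margin = 66,370 × R$73.37 = R$4,869,566.90.
EBIT = R$4,869,566.90 − R$3,173,100 = R$1,696,466.90.
After interest of R$238,342.00, pre-tax earnings = R$1,458,124.90.
DCL = total CM / (EBIT − I) = R$4,869,566.90 / R$1,458,124.90 = 3.3396.
EPS therefore changes by 3.3396 × (+20.1%) = +67.1%.

+67.1%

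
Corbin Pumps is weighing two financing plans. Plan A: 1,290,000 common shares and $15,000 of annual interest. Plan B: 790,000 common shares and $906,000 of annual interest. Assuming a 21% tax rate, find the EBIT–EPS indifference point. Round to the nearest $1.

Set EPS_A = EPS_B: (EBIT − $15,000)(1 − 0.21) ÷ 1,290,000 = (EBIT − $906,000)(1 − 0.21) ÷ 790,000.
Cancelling (1 − t) and cross-multiplying: 790,000·(EBIT − 15,000) = 1,290,000·(EBIT − 906,000).
EBIT × (1,290,000 − 790,000) = 906,000 × 1,290,000 − 15,000 × 790,000 = 1,156,890,000,000, so EBIT = 1,156,890,000,000 ÷ 500,000 = 2,313,780.00.

$2,313,780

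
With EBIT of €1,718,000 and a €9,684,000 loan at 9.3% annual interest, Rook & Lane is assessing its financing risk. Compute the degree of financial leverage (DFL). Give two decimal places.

Interest = €900,612.00.
Degree of financial leverage = EBIT / (EBIT − interest) = €1,718,000 / €817,388.00 = 2.1018.

2.10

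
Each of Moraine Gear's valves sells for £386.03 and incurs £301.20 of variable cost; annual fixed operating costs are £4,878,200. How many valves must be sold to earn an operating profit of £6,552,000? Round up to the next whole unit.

134,743 valves

Contribution margin per unit = £386.03 − £301.20 = £84.83.
Units = (FC + target) / CM = (£4,878,200 + £6,552,000) / £84.83 = 134,742.43, so 134,743 valves.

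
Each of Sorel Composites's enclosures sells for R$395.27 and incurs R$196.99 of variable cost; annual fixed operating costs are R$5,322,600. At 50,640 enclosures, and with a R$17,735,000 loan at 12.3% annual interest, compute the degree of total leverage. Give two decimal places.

3.96

Contribution at this volume is 50,640 × R$198.28 = R$10,040,899.20.
Subtracting fixed costs: EBIT = R$10,040,899.20 − R$5,322,600 = R$4,718,299.20. Interest = R$2,181,405.00.
DOL = R$10,040,899.20 ÷ R$4,718,299.20 = 2.1281; DFL = R$4,718,299.20 ÷ R$2,536,894.20 = 1.8599.
DCL = DOL × DFL = 2.1281 × 1.8599 = 3.9581.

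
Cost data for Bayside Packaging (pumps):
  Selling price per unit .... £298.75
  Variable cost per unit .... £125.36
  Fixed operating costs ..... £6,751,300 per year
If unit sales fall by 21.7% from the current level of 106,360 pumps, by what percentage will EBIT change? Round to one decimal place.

At 106,360 units, contribution = 106,360 × £173.39 = £18,441,760.40.
EBIT = £18,441,760.40 − £6,751,300 = £11,690,460.40.
DOL = contribution ÷ EBIT = £18,441,760.40 ÷ £11,690,460.40 = 1.5775.
So EBIT moves 1.5775 × (-21.7%) = -34.2%.

-34.2%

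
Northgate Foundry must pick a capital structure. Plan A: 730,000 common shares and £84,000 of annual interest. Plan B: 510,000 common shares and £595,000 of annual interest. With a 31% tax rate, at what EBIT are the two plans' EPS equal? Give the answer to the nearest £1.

£1,779,591

Set EPS_A = EPS_B: (EBIT − £84,000)(1 − 0.31) ÷ 730,000 = (EBIT − £595,000)(1 − 0.31) ÷ 510,000.
The (1 − t) factor cancels: (EBIT − 84,000) × 510,000 = (EBIT − 595,000) × 730,000.
EBIT × (730,000 − 510,000) = 595,000 × 730,000 − 84,000 × 510,000 = 391,510,000,000, so EBIT = 391,510,000,000 ÷ 220,000 = 1,779,590.91.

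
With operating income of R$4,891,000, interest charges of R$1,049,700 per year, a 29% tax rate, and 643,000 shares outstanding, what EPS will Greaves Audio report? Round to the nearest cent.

R$4.24

Interest = R$1,049,700.00, so EBT = R$4,891,000 − R$1,049,700.00 = R$3,841,300.00.
Net income = R$3,841,300.00 × (1 − 0.29) = R$2,727,323.00.
Per share: R$2,727,323.00 / 643,000 shares = R$4.24.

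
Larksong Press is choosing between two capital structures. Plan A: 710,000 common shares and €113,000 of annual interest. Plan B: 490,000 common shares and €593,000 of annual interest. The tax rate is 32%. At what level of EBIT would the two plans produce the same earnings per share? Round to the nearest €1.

€1,662,091

At indifference, (EBIT − 113,000)(1 − t)/710,000 = (EBIT − 593,000)(1 − t)/490,000.
Cancelling (1 − t) and cross-multiplying: 490,000·(EBIT − 113,000) = 710,000·(EBIT − 593,000).
Solving, EBIT = (593,000·710,000 − 113,000·490,000) / (710,000 − 490,000) = 365,660,000,000 / 220,000 = 1,662,090.91.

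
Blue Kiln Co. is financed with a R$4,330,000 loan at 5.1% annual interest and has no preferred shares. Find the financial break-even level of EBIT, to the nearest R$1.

R$220,830

Annual interest = 5.1% × R$4,330,000 = R$220,830.00.
With no preferred dividends, EPS = 0 when EBIT exactly covers interest, so the financial break-even EBIT is R$220,830.00.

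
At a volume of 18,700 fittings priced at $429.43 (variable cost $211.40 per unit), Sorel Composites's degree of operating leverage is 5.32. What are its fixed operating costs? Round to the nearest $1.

Contribution at this volume is 18,700 × $218.03 = $4,077,161.00.
DOL = contribution / EBIT, so EBIT = $4,077,161.00 / 5.32 = $766,383.65.
And FC = contribution − EBIT = $4,077,161.00 − $766,383.65 = $3,310,777.

$3,310,777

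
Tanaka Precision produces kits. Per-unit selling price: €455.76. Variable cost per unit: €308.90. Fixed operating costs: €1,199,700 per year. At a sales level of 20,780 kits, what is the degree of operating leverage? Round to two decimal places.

Total contribution margin = 20,780 × €146.86 = €3,051,750.80.
EBIT = €3,051,750.80 − €1,199,700 = €1,852,050.80.
DOL = contribution ÷ EBIT = €3,051,750.80 ÷ €1,852,050.80 = 1.6478.

1.65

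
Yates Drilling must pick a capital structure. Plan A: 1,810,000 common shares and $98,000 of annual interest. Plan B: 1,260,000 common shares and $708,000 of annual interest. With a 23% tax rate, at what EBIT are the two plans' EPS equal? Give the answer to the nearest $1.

Set EPS_A = EPS_B: (EBIT − $98,000)(1 − 0.23) ÷ 1,810,000 = (EBIT − $708,000)(1 − 0.23) ÷ 1,260,000.
Cancelling (1 − t) and cross-multiplying: 1,260,000·(EBIT − 98,000) = 1,810,000·(EBIT − 708,000).
Solving, EBIT = (708,000·1,810,000 − 98,000·1,260,000) / (1,810,000 − 1,260,000) = 1,158,000,000,000 / 550,000 = 2,105,454.55.

$2,105,455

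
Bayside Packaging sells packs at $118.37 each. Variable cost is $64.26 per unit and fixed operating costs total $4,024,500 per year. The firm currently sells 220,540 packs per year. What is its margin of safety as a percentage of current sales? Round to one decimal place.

66.3%

Contribution margin per unit = $118.37 − $64.26 = $54.11. Break-even units = $4,024,500 ÷ $54.11 = 74,376.27; break-even revenue = 74,376.27 × $118.37 = $8,803,919.15.
Current sales = 220,540 × $118.37 = $26,105,319.80.
Margin of safety = ($26,105,319.80 − $8,803,919.15) ÷ $26,105,319.80 = 66.3%.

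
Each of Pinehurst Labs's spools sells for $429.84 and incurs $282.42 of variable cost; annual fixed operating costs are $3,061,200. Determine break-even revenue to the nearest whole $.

$8,925,697

CM per unit = $429.84 − $282.42 = $147.42; CM ratio = $147.42 / $429.84 = 0.3430.
Break-even sales = FC ÷ CM ratio = $3,061,200 × $429.84 / $147.42 = $8,925,697.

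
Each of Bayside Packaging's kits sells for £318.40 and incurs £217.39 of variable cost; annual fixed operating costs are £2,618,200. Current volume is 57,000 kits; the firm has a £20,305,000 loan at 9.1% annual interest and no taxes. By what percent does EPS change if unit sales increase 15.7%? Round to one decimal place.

Contribution at this volume is 57,000 × £101.01 = £5,757,570.00.
Subtracting fixed costs: EBIT = £5,757,570.00 − £2,618,200 = £3,139,370.00.
Interest = £1,847,755.00, so EBIT − I = £1,291,615.00.
Degree of combined leverage = contribution ÷ (EBIT − I) = £5,757,570.00 ÷ £1,291,615.00 = 4.4577.
EPS therefore changes by 4.4577 × (+15.7%) = +70.0%.

+70.0%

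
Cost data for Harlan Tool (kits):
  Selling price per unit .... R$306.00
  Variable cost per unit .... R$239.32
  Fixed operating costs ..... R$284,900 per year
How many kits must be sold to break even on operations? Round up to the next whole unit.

Contribution margin per unit = R$306.00 − R$239.32 = R$66.68.
Units to break even: R$284,900 ÷ R$66.68 = 4,272.65, rounded up to 4,273.

4,273 kits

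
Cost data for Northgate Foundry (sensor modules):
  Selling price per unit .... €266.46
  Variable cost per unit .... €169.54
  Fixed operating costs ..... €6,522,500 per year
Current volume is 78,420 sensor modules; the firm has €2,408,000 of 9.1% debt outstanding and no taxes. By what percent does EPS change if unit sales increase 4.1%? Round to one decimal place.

At 78,420 units, contribution = 78,420 × €96.92 = €7,600,466.40.
Operating income = contribution − fixed costs = €7,600,466.40 − €6,522,500 = €1,077,966.40.
Interest = €219,128.00, so EBIT − I = €858,838.40.
DCL = total CM / (EBIT − I) = €7,600,466.40 / €858,838.40 = 8.8497.
%ΔEPS = DCL × %ΔSales = 8.8497 × +4.1% = +36.3%.

+36.3%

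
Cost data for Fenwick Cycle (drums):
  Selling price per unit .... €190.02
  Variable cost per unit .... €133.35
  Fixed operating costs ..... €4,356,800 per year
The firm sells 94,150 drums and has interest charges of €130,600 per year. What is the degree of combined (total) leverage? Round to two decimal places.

6.29

Contribution at this volume is 94,150 × €56.67 = €5,335,480.50.
EBIT = €5,335,480.50 − €4,356,800 = €978,680.50. Interest = €130,600.00, so EBIT − I = €848,080.50.
Degree of total leverage = total CM / (EBIT − interest) = €5,335,480.50 / €848,080.50 = 6.2912.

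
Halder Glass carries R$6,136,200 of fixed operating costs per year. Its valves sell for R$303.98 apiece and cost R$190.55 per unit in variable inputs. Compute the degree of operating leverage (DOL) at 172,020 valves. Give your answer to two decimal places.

1.46

Total contribution margin = 172,020 × R$113.43 = R$19,512,228.60.
Subtracting fixed costs: EBIT = R$19,512,228.60 − R$6,136,200 = R$13,376,028.60.
So DOL = total CM / EBIT = R$19,512,228.60 / R$13,376,028.60 = 1.4587.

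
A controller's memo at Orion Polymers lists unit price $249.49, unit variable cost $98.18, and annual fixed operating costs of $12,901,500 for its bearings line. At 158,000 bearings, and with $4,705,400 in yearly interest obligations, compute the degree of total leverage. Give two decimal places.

3.79

Total contribution margin = 158,000 × $151.31 = $23,906,980.00.
EBIT = $23,906,980.00 − $12,901,500 = $11,005,480.00. Interest = $4,705,400.00.
DOL = $23,906,980.00 ÷ $11,005,480.00 = 2.1723; DFL = $11,005,480.00 ÷ $6,300,080.00 = 1.7469.
Combined leverage = 2.1723 × 1.7469 = 3.7948.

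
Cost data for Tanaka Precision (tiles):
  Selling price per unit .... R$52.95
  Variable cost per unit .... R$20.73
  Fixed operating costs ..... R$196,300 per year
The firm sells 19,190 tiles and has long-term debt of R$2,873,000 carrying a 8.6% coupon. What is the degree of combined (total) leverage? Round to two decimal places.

Contribution at this volume is 19,190 × R$32.22 = R$618,301.80.
EBIT = R$618,301.80 − R$196,300 = R$422,001.80. Interest = R$247,078.00, so EBIT − I = R$174,923.80.
Degree of total leverage = total CM / (EBIT − interest) = R$618,301.80 / R$174,923.80 = 3.5347.

3.53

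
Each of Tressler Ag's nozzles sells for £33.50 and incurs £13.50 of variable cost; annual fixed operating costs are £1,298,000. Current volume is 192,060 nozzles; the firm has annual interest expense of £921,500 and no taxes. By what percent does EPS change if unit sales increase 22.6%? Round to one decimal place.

+53.5%

Total contribution margin = 192,060 × £20.00 = £3,841,200.00.
Subtracting fixed costs: EBIT = £3,841,200.00 − £1,298,000 = £2,543,200.00.
After interest of £921,500.00, pre-tax earnings = £1,621,700.00.
Degree of combined leverage = contribution ÷ (EBIT − I) = £3,841,200.00 ÷ £1,621,700.00 = 2.3686.
%ΔEPS = DCL × %ΔSales = 2.3686 × +22.6% = +53.5%.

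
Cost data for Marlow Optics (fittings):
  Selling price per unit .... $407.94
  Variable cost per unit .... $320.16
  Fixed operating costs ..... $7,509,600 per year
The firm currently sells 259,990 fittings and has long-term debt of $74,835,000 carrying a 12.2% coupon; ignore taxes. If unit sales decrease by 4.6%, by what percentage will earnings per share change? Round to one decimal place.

Contribution at this volume is 259,990 × $87.78 = $22,821,922.20.
EBIT = $22,821,922.20 − $7,509,600 = $15,312,322.20.
Interest = $9,129,870.00, so EBIT − I = $6,182,452.20.
Degree of combined leverage = contribution ÷ (EBIT − I) = $22,821,922.20 ÷ $6,182,452.20 = 3.6914.
%ΔEPS = DCL × %ΔSales = 3.6914 × -4.6% = -17.0%.

-17.0%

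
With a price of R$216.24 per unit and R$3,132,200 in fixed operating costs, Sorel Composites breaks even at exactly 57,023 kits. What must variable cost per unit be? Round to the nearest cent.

R$161.31

At break-even, FC = Q × (P − VC), so P − VC = R$3,132,200 ÷ 57,023 = R$54.9287.
Variable cost per unit = R$216.24 − R$54.9287 = R$161.31.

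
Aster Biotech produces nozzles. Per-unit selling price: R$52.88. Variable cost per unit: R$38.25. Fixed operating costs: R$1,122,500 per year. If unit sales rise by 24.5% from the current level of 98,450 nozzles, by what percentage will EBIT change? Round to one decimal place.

Contribution at this volume is 98,450 × R$14.63 = R$1,440,323.50.
Operating income = contribution − fixed costs = R$1,440,323.50 − R$1,122,500 = R$317,823.50.
DOL = contribution ÷ EBIT = R$1,440,323.50 ÷ R$317,823.50 = 4.5318.
Operating income changes by 4.5318 × +24.5% = +111.0%.

+111.0%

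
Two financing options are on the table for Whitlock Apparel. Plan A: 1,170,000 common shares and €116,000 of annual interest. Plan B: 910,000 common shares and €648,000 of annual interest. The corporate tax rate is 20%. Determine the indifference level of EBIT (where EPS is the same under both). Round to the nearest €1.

€2,510,000

Set EPS_A = EPS_B: (EBIT − €116,000)(1 − 0.20) ÷ 1,170,000 = (EBIT − €648,000)(1 − 0.20) ÷ 910,000.
Cancelling (1 − t) and cross-multiplying: 910,000·(EBIT − 116,000) = 1,170,000·(EBIT − 648,000).
EBIT × (1,170,000 − 910,000) = 648,000 × 1,170,000 − 116,000 × 910,000 = 652,600,000,000, so EBIT = 652,600,000,000 ÷ 260,000 = 2,510,000.00.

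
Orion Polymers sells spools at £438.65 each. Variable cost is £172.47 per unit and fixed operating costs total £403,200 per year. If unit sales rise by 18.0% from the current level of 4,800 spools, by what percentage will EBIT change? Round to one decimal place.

Contribution at this volume is 4,800 × £266.18 = £1,277,664.00.
Operating income = contribution − fixed costs = £1,277,664.00 − £403,200 = £874,464.00.
So DOL = total CM / EBIT = £1,277,664.00 / £874,464.00 = 1.4611.
Operating income changes by 1.4611 × +18.0% = +26.3%.

+26.3%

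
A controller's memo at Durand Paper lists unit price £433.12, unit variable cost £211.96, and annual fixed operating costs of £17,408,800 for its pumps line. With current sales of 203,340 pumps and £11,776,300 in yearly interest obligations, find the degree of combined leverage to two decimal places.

2.85

Total contribution margin = 203,340 × £221.16 = £44,970,674.40.
Subtracting fixed costs: EBIT = £44,970,674.40 − £17,408,800 = £27,561,874.40. Interest = £11,776,300.00, so EBIT − I = £15,785,574.40.
DCL = contribution ÷ (EBIT − I) = £44,970,674.40 ÷ £15,785,574.40 = 2.8488.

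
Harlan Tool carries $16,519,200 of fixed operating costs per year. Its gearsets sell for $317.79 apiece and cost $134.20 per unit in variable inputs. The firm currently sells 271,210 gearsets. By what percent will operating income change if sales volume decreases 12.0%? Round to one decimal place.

Total contribution margin = 271,210 × $183.59 = $49,791,443.90.
EBIT = $49,791,443.90 − $16,519,200 = $33,272,243.90.
Degree of operating leverage = $49,791,443.90 / $33,272,243.90 = 1.4965.
Operating income changes by 1.4965 × -12.0% = -18.0%.

-18.0%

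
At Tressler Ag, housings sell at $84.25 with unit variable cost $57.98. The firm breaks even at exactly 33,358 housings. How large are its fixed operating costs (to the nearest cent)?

Contribution margin per unit = $84.25 − $57.98 = $26.27.
Fixed costs = break-even units × CM = 33,358 × $26.27 = $876,314.66.

$876,314.66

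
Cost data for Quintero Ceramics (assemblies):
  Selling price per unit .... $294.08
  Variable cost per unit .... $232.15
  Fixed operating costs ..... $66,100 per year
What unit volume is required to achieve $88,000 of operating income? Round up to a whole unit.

2,489 assemblies

Contribution margin per unit = $294.08 − $232.15 = $61.93.
Required volume = (fixed costs + target profit) ÷ CM = ($66,100 + $88,000) ÷ $61.93 = 2,488.29, so 2,489 assemblies.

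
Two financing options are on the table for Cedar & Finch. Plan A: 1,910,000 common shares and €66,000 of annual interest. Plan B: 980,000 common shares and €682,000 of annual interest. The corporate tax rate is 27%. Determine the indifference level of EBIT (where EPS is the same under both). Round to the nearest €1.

At indifference, (EBIT − 66,000)(1 − t)/1,910,000 = (EBIT − 682,000)(1 − t)/980,000.
Cancelling (1 − t) and cross-multiplying: 980,000·(EBIT − 66,000) = 1,910,000·(EBIT − 682,000).
EBIT × (1,910,000 − 980,000) = 682,000 × 1,910,000 − 66,000 × 980,000 = 1,237,940,000,000, so EBIT = 1,237,940,000,000 ÷ 930,000 = 1,331,118.28.

€1,331,118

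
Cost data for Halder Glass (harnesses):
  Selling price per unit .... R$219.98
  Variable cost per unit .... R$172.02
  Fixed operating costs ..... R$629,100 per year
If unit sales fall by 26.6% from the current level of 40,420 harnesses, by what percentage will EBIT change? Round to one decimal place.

Contribution at this volume is 40,420 × R$47.96 = R$1,938,543.20.
EBIT = R$1,938,543.20 − R$629,100 = R$1,309,443.20.
So DOL = total CM / EBIT = R$1,938,543.20 / R$1,309,443.20 = 1.4804.
So EBIT moves 1.4804 × (-26.6%) = -39.4%.

-39.4%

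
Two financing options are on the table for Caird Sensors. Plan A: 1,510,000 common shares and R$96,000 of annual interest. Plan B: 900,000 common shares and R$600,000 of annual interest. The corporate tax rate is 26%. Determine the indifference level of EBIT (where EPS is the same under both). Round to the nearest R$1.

R$1,343,607

Set EPS_A = EPS_B: (EBIT − R$96,000)(1 − 0.26) ÷ 1,510,000 = (EBIT − R$600,000)(1 − 0.26) ÷ 900,000.
Cancelling (1 − t) and cross-multiplying: 900,000·(EBIT − 96,000) = 1,510,000·(EBIT − 600,000).
Solving, EBIT = (600,000·1,510,000 − 96,000·900,000) / (1,510,000 − 900,000) = 819,600,000,000 / 610,000 = 1,343,606.56.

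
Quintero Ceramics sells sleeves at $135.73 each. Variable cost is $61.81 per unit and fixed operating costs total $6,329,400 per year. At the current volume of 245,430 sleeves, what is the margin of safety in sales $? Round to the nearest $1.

Each unit contributes $135.73 − $61.81 = $73.92. Break-even units = $6,329,400 ÷ $73.92 = 85,625.00; break-even revenue = 85,625.00 × $135.73 = $11,621,881.25.
Current sales = 245,430 × $135.73 = $33,312,213.90.
Margin of safety = $33,312,213.90 − $11,621,881.25 = $21,690,333.

$21,690,333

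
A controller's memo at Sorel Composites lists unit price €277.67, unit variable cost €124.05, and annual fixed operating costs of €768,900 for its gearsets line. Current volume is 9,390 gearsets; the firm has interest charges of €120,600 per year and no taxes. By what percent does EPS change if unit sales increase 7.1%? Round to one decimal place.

Contribution at this volume is 9,390 × €153.62 = €1,442,491.80.
Operating income = contribution − fixed costs = €1,442,491.80 − €768,900 = €673,591.80.
Interest = €120,600.00, so EBIT − I = €552,991.80.
DCL = total CM / (EBIT − I) = €1,442,491.80 / €552,991.80 = 2.6085.
EPS therefore changes by 2.6085 × (+7.1%) = +18.5%.

+18.5%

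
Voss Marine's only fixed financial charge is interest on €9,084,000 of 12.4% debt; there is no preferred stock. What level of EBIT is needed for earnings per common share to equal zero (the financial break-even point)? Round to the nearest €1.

€1,126,416

Annual interest = 12.4% × €9,084,000 = €1,126,416.00.
Without preferred stock the financial break-even is simply EBIT = interest = €1,126,416.00.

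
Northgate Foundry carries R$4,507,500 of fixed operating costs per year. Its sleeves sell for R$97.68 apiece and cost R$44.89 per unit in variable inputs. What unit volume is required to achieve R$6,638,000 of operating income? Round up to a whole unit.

Unit CM = price − variable cost = R$97.68 − R$44.89 = R$52.79.
Required volume = (fixed costs + target profit) ÷ CM = (R$4,507,500 + R$6,638,000) ÷ R$52.79 = 211,129.00, so 211,130 sleeves.

211,130 sleeves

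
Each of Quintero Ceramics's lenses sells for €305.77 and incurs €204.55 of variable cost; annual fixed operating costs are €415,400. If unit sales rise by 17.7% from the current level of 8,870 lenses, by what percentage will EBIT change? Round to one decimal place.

Total contribution margin = 8,870 × €101.22 = €897,821.40.
Operating income = contribution − fixed costs = €897,821.40 − €415,400 = €482,421.40.
DOL = contribution ÷ EBIT = €897,821.40 ÷ €482,421.40 = 1.8611.
So EBIT moves 1.8611 × (+17.7%) = +32.9%.

+32.9%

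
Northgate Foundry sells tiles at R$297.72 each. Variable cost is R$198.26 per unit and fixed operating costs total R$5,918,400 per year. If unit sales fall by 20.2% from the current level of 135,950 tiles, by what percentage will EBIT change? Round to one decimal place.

-35.9%

At 135,950 units, contribution = 135,950 × R$99.46 = R$13,521,587.00.
EBIT = R$13,521,587.00 − R$5,918,400 = R$7,603,187.00.
So DOL = total CM / EBIT = R$13,521,587.00 / R$7,603,187.00 = 1.7784.
Operating income changes by 1.7784 × -20.2% = -35.9%.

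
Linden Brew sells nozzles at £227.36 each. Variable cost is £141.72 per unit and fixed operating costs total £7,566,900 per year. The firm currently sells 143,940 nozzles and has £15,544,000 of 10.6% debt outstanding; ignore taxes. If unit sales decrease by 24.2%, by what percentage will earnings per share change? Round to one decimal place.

At 143,940 units, contribution = 143,940 × £85.64 = £12,327,021.60.
Operating income = contribution − fixed costs = £12,327,021.60 − £7,566,900 = £4,760,121.60.
Interest = £1,647,664.00, so EBIT − I = £3,112,457.60.
Degree of combined leverage = contribution ÷ (EBIT − I) = £12,327,021.60 ÷ £3,112,457.60 = 3.9605.
%ΔEPS = DCL × %ΔSales = 3.9605 × -24.2% = -95.8%.

-95.8%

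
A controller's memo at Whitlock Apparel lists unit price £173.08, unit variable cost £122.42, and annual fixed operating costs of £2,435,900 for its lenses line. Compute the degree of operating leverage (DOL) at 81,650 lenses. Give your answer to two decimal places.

2.43

At 81,650 units, contribution = 81,650 × £50.66 = £4,136,389.00.
Operating income = contribution − fixed costs = £4,136,389.00 − £2,435,900 = £1,700,489.00.
DOL = contribution ÷ EBIT = £4,136,389.00 ÷ £1,700,489.00 = 2.4325.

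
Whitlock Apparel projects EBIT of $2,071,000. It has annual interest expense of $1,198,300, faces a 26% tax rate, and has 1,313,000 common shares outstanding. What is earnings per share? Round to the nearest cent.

Interest = $1,198,300.00, so EBT = $2,071,000 − $1,198,300.00 = $872,700.00.
After tax at 26%: net income = $872,700.00 × 0.74 = $645,798.00.
EPS = $645,798.00 ÷ 1,313,000 = $0.49.

$0.49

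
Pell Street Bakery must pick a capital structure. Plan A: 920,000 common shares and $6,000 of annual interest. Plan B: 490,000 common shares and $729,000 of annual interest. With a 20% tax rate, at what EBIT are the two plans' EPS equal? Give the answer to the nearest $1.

$1,552,884

Set EPS_A = EPS_B: (EBIT − $6,000)(1 − 0.20) ÷ 920,000 = (EBIT − $729,000)(1 − 0.20) ÷ 490,000.
The (1 − t) factor cancels: (EBIT − 6,000) × 490,000 = (EBIT − 729,000) × 920,000.
Solving, EBIT = (729,000·920,000 − 6,000·490,000) / (920,000 − 490,000) = 667,740,000,000 / 430,000 = 1,552,883.72.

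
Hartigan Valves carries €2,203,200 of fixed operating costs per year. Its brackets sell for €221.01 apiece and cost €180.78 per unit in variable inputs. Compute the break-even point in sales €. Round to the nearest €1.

CM per unit = €221.01 − €180.78 = €40.23; CM ratio = €40.23 / €221.01 = 0.1820.
Break-even sales = FC ÷ CM ratio = €2,203,200 × €221.01 / €40.23 = €12,103,635.

€12,103,635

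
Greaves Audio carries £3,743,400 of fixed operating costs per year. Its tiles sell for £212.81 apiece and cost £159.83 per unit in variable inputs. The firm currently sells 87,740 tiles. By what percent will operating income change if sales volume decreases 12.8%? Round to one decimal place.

-65.7%

Total contribution margin = 87,740 × £52.98 = £4,648,465.20.
Subtracting fixed costs: EBIT = £4,648,465.20 − £3,743,400 = £905,065.20.
Degree of operating leverage = £4,648,465.20 / £905,065.20 = 5.1361.
%ΔEBIT = DOL × %ΔSales = 5.1361 × -12.8% = -65.7%.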